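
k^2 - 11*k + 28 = (k - 7)*(k - 4)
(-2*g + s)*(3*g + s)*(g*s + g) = -6*g^3*s - 6*g^3 + g^2*s^2 + g^2*s + g*s^3 + g*s^2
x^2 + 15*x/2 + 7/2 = (x + 1/2)*(x + 7)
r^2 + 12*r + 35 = (r + 5)*(r + 7)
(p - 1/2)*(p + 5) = p^2 + 9*p/2 - 5/2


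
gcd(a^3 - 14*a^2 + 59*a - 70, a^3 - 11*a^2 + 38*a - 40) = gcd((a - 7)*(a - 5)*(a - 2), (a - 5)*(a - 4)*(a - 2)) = a^2 - 7*a + 10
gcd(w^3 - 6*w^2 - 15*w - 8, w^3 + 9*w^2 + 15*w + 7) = w^2 + 2*w + 1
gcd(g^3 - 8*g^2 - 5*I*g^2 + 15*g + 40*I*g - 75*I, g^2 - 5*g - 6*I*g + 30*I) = g - 5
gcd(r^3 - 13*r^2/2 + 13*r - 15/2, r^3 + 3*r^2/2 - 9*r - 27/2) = r - 3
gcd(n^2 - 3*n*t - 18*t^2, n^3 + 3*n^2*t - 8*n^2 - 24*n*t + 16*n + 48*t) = n + 3*t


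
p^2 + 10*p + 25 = (p + 5)^2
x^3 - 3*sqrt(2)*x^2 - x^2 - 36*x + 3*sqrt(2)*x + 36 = (x - 1)*(x - 6*sqrt(2))*(x + 3*sqrt(2))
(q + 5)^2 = q^2 + 10*q + 25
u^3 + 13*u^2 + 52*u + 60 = (u + 2)*(u + 5)*(u + 6)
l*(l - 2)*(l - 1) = l^3 - 3*l^2 + 2*l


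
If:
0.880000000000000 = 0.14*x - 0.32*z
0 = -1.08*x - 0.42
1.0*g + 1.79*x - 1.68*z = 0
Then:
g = -4.21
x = -0.39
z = -2.92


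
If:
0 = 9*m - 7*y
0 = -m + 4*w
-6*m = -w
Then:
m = 0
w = 0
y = 0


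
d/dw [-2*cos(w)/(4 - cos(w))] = 8*sin(w)/(cos(w) - 4)^2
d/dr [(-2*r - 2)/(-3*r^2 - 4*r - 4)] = 6*r*(-r - 2)/(9*r^4 + 24*r^3 + 40*r^2 + 32*r + 16)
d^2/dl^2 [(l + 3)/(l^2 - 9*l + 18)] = 2*(3*(2 - l)*(l^2 - 9*l + 18) + (l + 3)*(2*l - 9)^2)/(l^2 - 9*l + 18)^3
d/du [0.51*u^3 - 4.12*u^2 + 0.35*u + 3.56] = 1.53*u^2 - 8.24*u + 0.35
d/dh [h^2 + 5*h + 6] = 2*h + 5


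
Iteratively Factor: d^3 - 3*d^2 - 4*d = (d - 4)*(d^2 + d) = (d - 4)*(d + 1)*(d)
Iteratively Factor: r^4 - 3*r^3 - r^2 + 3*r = (r + 1)*(r^3 - 4*r^2 + 3*r) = (r - 1)*(r + 1)*(r^2 - 3*r) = r*(r - 1)*(r + 1)*(r - 3)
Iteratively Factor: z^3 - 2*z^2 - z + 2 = (z - 1)*(z^2 - z - 2) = (z - 1)*(z + 1)*(z - 2)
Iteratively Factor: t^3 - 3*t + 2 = (t - 1)*(t^2 + t - 2) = (t - 1)^2*(t + 2)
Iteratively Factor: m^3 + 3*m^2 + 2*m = (m)*(m^2 + 3*m + 2) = m*(m + 2)*(m + 1)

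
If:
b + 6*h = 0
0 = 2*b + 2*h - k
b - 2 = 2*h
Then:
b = 3/2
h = -1/4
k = 5/2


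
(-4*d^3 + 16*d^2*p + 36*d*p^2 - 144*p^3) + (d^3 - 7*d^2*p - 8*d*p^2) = -3*d^3 + 9*d^2*p + 28*d*p^2 - 144*p^3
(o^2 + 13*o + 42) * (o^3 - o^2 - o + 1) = o^5 + 12*o^4 + 28*o^3 - 54*o^2 - 29*o + 42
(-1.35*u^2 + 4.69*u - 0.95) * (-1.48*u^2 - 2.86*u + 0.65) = 1.998*u^4 - 3.0802*u^3 - 12.8849*u^2 + 5.7655*u - 0.6175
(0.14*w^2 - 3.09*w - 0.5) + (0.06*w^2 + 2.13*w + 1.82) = 0.2*w^2 - 0.96*w + 1.32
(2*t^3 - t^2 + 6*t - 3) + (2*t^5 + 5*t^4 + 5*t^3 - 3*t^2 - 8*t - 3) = 2*t^5 + 5*t^4 + 7*t^3 - 4*t^2 - 2*t - 6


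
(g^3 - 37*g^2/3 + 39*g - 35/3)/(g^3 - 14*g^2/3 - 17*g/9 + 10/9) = 3*(g - 7)/(3*g + 2)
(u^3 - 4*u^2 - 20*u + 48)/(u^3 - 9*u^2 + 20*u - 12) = (u + 4)/(u - 1)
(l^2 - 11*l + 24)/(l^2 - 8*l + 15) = (l - 8)/(l - 5)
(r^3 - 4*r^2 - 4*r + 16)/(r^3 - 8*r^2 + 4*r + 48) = (r - 2)/(r - 6)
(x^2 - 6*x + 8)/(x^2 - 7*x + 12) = (x - 2)/(x - 3)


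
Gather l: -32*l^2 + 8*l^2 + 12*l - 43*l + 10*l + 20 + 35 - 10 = -24*l^2 - 21*l + 45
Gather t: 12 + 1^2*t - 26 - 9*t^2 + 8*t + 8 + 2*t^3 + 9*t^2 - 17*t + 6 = 2*t^3 - 8*t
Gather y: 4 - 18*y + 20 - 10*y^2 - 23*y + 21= -10*y^2 - 41*y + 45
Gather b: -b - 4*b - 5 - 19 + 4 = -5*b - 20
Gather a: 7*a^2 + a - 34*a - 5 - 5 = 7*a^2 - 33*a - 10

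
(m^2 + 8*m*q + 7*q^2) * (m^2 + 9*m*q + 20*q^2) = m^4 + 17*m^3*q + 99*m^2*q^2 + 223*m*q^3 + 140*q^4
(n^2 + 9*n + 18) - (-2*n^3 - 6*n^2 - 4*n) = 2*n^3 + 7*n^2 + 13*n + 18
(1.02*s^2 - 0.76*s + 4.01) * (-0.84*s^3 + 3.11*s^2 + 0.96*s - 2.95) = -0.8568*s^5 + 3.8106*s^4 - 4.7528*s^3 + 8.7325*s^2 + 6.0916*s - 11.8295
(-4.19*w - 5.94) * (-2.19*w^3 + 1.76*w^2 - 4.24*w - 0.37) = 9.1761*w^4 + 5.6342*w^3 + 7.3112*w^2 + 26.7359*w + 2.1978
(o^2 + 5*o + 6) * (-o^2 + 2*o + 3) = -o^4 - 3*o^3 + 7*o^2 + 27*o + 18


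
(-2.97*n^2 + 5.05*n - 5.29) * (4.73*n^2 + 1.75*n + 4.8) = -14.0481*n^4 + 18.689*n^3 - 30.4402*n^2 + 14.9825*n - 25.392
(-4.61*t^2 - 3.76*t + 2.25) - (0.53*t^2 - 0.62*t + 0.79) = -5.14*t^2 - 3.14*t + 1.46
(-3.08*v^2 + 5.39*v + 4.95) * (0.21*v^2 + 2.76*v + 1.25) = -0.6468*v^4 - 7.3689*v^3 + 12.0659*v^2 + 20.3995*v + 6.1875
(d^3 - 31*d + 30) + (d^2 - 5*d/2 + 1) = d^3 + d^2 - 67*d/2 + 31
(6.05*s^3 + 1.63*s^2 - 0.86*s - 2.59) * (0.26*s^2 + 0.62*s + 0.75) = 1.573*s^5 + 4.1748*s^4 + 5.3245*s^3 + 0.0158999999999999*s^2 - 2.2508*s - 1.9425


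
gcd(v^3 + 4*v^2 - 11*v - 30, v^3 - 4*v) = v + 2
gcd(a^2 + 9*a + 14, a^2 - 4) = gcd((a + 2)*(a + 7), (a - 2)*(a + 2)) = a + 2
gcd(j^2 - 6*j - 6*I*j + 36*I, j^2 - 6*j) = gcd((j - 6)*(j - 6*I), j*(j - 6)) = j - 6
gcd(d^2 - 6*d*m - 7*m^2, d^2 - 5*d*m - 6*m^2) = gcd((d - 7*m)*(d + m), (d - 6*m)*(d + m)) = d + m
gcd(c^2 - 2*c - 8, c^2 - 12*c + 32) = c - 4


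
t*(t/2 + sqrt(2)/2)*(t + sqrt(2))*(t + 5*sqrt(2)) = t^4/2 + 7*sqrt(2)*t^3/2 + 11*t^2 + 5*sqrt(2)*t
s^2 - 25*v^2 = (s - 5*v)*(s + 5*v)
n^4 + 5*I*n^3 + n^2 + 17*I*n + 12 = (n - I)^2*(n + 3*I)*(n + 4*I)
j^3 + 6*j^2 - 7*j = j*(j - 1)*(j + 7)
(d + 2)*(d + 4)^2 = d^3 + 10*d^2 + 32*d + 32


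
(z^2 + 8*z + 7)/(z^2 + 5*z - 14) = (z + 1)/(z - 2)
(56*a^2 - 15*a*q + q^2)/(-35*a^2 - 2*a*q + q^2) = (-8*a + q)/(5*a + q)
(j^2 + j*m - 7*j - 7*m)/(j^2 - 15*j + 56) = (j + m)/(j - 8)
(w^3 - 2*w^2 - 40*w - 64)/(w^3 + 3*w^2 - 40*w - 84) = (w^2 - 4*w - 32)/(w^2 + w - 42)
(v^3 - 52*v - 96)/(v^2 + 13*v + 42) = (v^2 - 6*v - 16)/(v + 7)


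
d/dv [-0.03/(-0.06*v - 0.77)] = -0.0018/(0.06*v + 0.77)^2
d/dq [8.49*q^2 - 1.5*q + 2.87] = 16.98*q - 1.5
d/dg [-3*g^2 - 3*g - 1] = -6*g - 3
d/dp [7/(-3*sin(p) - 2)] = 21*cos(p)/(3*sin(p) + 2)^2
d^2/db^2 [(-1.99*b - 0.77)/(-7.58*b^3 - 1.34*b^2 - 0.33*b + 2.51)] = (686.029416*b^5 + 652.174104*b^4 + 122.32762*b^3 + 474.188244*b^2 + 130.101156*b + 8.643976)/(435.519512*b^9 + 230.974728*b^8 + 97.71378*b^7 - 410.129332*b^6 - 148.713402*b^5 - 50.754174*b^4 + 136.640679*b^3 + 24.506385*b^2 + 6.237099*b - 15.813251)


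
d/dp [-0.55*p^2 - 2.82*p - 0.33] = -1.1*p - 2.82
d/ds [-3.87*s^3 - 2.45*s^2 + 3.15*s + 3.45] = -11.61*s^2 - 4.9*s + 3.15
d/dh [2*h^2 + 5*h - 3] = 4*h + 5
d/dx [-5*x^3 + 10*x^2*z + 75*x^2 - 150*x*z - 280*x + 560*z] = -15*x^2 + 20*x*z + 150*x - 150*z - 280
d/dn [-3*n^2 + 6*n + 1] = 6 - 6*n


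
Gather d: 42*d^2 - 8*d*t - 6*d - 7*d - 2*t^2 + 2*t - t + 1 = 42*d^2 + d*(-8*t - 13) - 2*t^2 + t + 1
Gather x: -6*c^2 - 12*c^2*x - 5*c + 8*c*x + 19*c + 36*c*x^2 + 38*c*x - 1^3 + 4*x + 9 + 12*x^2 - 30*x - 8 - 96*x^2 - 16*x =-6*c^2 + 14*c + x^2*(36*c - 84) + x*(-12*c^2 + 46*c - 42)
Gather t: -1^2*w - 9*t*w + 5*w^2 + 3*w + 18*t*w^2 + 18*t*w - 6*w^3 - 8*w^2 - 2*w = t*(18*w^2 + 9*w) - 6*w^3 - 3*w^2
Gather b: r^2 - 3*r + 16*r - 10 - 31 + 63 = r^2 + 13*r + 22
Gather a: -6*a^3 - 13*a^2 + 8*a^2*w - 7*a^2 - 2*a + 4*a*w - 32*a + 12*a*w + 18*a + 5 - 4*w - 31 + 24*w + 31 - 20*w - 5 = -6*a^3 + a^2*(8*w - 20) + a*(16*w - 16)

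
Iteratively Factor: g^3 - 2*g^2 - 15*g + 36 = (g - 3)*(g^2 + g - 12) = (g - 3)*(g + 4)*(g - 3)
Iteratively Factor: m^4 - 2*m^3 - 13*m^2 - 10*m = (m + 1)*(m^3 - 3*m^2 - 10*m) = (m - 5)*(m + 1)*(m^2 + 2*m) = m*(m - 5)*(m + 1)*(m + 2)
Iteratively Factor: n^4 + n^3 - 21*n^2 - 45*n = (n)*(n^3 + n^2 - 21*n - 45) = n*(n - 5)*(n^2 + 6*n + 9) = n*(n - 5)*(n + 3)*(n + 3)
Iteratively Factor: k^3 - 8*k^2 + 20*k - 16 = (k - 2)*(k^2 - 6*k + 8) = (k - 2)^2*(k - 4)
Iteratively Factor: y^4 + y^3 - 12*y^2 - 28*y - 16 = (y + 2)*(y^3 - y^2 - 10*y - 8) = (y - 4)*(y + 2)*(y^2 + 3*y + 2) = (y - 4)*(y + 1)*(y + 2)*(y + 2)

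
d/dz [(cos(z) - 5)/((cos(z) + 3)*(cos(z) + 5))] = (cos(z)^2 - 10*cos(z) - 55)*sin(z)/((cos(z) + 3)^2*(cos(z) + 5)^2)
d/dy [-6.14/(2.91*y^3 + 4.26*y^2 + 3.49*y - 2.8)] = (53.6022*y^2 + 52.3128*y + 21.4286)/(2.91*y^3 + 4.26*y^2 + 3.49*y - 2.8)^2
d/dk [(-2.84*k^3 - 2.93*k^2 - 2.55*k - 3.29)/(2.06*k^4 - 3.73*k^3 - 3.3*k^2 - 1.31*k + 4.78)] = (5.8504*k^6 + 12.0716*k^5 + 14.2021*k^4 + 15.5274*k^3 - 82.1174*k^2 - 49.7248*k - 16.4989)/(4.2436*k^8 - 15.3676*k^7 + 0.3169*k^6 + 19.2208*k^5 + 40.3562*k^4 - 27.0128*k^3 - 29.8319*k^2 - 12.5236*k + 22.8484)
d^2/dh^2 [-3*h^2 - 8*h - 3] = -6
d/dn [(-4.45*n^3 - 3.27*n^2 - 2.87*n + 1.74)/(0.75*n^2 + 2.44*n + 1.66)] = (-3.3375*n^4 - 21.716*n^3 - 27.9873*n^2 - 13.4664*n - 9.0098)/(0.5625*n^4 + 3.66*n^3 + 8.4436*n^2 + 8.1008*n + 2.7556)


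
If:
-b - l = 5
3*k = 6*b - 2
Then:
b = -l - 5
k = -2*l - 32/3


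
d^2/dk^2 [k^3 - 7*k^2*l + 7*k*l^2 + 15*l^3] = 6*k - 14*l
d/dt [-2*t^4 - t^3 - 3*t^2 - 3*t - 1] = -8*t^3 - 3*t^2 - 6*t - 3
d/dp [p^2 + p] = 2*p + 1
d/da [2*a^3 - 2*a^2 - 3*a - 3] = 6*a^2 - 4*a - 3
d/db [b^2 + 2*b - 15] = 2*b + 2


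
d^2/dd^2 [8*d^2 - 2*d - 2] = 16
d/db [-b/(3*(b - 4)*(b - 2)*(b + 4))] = 2*(b^3 - b^2 - 16)/(3*(b^6 - 4*b^5 - 28*b^4 + 128*b^3 + 128*b^2 - 1024*b + 1024))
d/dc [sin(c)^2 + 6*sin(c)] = 2*(sin(c) + 3)*cos(c)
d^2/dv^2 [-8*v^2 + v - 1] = -16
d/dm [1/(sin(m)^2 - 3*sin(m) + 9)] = (3 - 2*sin(m))*cos(m)/(sin(m)^2 - 3*sin(m) + 9)^2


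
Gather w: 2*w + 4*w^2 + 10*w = 4*w^2 + 12*w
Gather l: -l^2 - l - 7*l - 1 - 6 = -l^2 - 8*l - 7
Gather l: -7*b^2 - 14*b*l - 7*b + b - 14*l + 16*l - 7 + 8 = -7*b^2 - 6*b + l*(2 - 14*b) + 1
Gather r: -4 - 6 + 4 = -6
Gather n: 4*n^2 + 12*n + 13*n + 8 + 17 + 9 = 4*n^2 + 25*n + 34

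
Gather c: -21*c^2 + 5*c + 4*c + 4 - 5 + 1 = -21*c^2 + 9*c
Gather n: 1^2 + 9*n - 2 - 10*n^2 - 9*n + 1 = -10*n^2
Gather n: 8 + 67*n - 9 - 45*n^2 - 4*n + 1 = -45*n^2 + 63*n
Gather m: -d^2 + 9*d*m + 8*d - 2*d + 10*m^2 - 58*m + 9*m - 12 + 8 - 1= -d^2 + 6*d + 10*m^2 + m*(9*d - 49) - 5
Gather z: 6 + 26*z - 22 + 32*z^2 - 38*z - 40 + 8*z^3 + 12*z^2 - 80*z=8*z^3 + 44*z^2 - 92*z - 56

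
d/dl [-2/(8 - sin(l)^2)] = -8*sin(2*l)/(cos(2*l) + 15)^2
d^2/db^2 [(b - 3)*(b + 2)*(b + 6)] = 6*b + 10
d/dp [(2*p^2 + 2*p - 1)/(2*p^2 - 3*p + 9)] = 5*(-2*p^2 + 8*p + 3)/(4*p^4 - 12*p^3 + 45*p^2 - 54*p + 81)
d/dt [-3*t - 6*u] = -3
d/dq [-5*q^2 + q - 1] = 1 - 10*q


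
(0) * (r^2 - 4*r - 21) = 0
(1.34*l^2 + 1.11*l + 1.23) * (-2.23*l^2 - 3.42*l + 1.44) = -2.9882*l^4 - 7.0581*l^3 - 4.6095*l^2 - 2.6082*l + 1.7712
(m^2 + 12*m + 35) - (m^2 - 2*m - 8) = 14*m + 43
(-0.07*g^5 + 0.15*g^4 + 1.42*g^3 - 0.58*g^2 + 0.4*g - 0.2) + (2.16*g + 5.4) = -0.07*g^5 + 0.15*g^4 + 1.42*g^3 - 0.58*g^2 + 2.56*g + 5.2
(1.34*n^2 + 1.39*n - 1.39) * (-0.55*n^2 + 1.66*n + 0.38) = -0.737*n^4 + 1.4599*n^3 + 3.5811*n^2 - 1.7792*n - 0.5282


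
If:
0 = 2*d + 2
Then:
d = -1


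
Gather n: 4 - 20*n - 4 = -20*n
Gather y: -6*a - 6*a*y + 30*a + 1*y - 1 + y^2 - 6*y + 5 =24*a + y^2 + y*(-6*a - 5) + 4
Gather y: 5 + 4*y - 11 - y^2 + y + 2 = -y^2 + 5*y - 4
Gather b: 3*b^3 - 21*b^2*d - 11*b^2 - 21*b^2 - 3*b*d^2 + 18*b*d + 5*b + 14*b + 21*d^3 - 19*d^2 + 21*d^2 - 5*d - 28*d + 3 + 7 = 3*b^3 + b^2*(-21*d - 32) + b*(-3*d^2 + 18*d + 19) + 21*d^3 + 2*d^2 - 33*d + 10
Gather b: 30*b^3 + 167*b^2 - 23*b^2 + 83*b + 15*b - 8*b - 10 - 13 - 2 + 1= 30*b^3 + 144*b^2 + 90*b - 24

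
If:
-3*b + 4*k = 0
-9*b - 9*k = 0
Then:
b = 0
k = 0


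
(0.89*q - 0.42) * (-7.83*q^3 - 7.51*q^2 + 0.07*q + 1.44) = -6.9687*q^4 - 3.3953*q^3 + 3.2165*q^2 + 1.2522*q - 0.6048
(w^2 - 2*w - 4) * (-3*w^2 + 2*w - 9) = -3*w^4 + 8*w^3 - w^2 + 10*w + 36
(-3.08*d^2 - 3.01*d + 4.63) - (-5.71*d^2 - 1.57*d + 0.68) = 2.63*d^2 - 1.44*d + 3.95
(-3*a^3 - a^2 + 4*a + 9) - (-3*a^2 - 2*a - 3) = -3*a^3 + 2*a^2 + 6*a + 12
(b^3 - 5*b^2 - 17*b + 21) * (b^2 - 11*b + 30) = b^5 - 16*b^4 + 68*b^3 + 58*b^2 - 741*b + 630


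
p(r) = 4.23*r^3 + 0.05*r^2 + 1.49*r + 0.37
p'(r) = 12.69*r^2 + 0.1*r + 1.49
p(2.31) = 56.22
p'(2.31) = 69.44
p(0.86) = 4.38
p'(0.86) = 10.96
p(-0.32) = -0.24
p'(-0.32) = 2.76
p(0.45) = 1.44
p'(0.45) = 4.10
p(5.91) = 884.10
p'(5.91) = 445.32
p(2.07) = 41.19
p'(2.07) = 56.07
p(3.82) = 242.58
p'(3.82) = 187.05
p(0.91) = 4.95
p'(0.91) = 12.09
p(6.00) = 924.79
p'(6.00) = 458.93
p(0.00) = 0.37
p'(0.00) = 1.49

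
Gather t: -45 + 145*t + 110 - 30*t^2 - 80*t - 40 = -30*t^2 + 65*t + 25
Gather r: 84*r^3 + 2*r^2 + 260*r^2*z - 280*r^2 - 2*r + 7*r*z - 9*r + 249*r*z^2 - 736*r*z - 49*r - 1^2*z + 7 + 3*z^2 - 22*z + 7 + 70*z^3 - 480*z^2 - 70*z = 84*r^3 + r^2*(260*z - 278) + r*(249*z^2 - 729*z - 60) + 70*z^3 - 477*z^2 - 93*z + 14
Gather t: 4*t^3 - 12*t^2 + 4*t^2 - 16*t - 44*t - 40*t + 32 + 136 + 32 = 4*t^3 - 8*t^2 - 100*t + 200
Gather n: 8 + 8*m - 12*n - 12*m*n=8*m + n*(-12*m - 12) + 8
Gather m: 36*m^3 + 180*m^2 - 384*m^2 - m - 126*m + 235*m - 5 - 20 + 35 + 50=36*m^3 - 204*m^2 + 108*m + 60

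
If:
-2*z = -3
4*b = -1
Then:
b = -1/4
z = 3/2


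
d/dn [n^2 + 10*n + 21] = 2*n + 10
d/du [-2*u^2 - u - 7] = -4*u - 1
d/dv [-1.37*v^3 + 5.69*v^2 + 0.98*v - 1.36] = -4.11*v^2 + 11.38*v + 0.98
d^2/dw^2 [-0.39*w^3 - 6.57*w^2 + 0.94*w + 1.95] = -2.34*w - 13.14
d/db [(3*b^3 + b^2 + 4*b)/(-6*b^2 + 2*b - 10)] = (-9*b^4 + 6*b^3 - 32*b^2 - 10*b - 20)/(2*(9*b^4 - 6*b^3 + 31*b^2 - 10*b + 25))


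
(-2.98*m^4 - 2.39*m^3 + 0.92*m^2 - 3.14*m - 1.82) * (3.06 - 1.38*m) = 4.1124*m^5 - 5.8206*m^4 - 8.583*m^3 + 7.1484*m^2 - 7.0968*m - 5.5692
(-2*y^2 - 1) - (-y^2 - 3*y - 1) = -y^2 + 3*y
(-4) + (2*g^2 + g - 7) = 2*g^2 + g - 11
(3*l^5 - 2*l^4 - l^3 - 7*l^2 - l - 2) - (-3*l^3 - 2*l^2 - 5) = 3*l^5 - 2*l^4 + 2*l^3 - 5*l^2 - l + 3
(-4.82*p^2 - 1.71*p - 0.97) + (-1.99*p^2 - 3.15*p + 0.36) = -6.81*p^2 - 4.86*p - 0.61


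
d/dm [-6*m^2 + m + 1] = 1 - 12*m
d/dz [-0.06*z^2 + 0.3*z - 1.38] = 0.3 - 0.12*z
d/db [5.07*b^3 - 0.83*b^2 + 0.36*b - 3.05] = 15.21*b^2 - 1.66*b + 0.36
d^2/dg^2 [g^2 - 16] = 2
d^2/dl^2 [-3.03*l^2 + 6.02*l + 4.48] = -6.06000000000000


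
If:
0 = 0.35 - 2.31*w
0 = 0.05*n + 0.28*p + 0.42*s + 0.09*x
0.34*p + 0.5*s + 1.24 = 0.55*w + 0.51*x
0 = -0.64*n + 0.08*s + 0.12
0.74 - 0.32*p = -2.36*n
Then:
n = -0.03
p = 2.06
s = -1.78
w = 0.15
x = 1.90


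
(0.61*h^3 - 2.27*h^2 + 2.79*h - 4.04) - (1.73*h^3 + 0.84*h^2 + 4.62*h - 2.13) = -1.12*h^3 - 3.11*h^2 - 1.83*h - 1.91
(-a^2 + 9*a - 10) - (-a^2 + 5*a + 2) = 4*a - 12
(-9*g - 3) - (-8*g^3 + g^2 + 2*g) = 8*g^3 - g^2 - 11*g - 3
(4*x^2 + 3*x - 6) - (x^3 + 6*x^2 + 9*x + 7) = -x^3 - 2*x^2 - 6*x - 13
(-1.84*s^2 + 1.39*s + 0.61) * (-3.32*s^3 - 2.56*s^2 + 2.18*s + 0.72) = 6.1088*s^5 + 0.0956000000000001*s^4 - 9.5948*s^3 + 0.1438*s^2 + 2.3306*s + 0.4392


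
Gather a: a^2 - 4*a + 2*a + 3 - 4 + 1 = a^2 - 2*a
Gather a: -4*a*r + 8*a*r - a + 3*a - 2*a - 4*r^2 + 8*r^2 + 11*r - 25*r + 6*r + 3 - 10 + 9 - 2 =4*a*r + 4*r^2 - 8*r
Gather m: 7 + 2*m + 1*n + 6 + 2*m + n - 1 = 4*m + 2*n + 12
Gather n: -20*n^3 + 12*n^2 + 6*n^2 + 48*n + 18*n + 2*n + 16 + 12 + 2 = -20*n^3 + 18*n^2 + 68*n + 30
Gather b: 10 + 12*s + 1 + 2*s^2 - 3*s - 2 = 2*s^2 + 9*s + 9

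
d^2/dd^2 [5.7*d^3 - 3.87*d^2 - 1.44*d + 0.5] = 34.2*d - 7.74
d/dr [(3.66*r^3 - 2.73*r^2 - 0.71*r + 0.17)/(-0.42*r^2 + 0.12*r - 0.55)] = (-1.5372*r^4 + 0.8784*r^3 - 6.6648*r^2 + 3.1458*r + 0.3701)/(0.1764*r^4 - 0.1008*r^3 + 0.4764*r^2 - 0.132*r + 0.3025)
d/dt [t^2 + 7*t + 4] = 2*t + 7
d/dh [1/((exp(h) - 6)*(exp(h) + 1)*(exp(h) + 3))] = -((exp(h) - 6)*(exp(h) + 1) + (exp(h) - 6)*(exp(h) + 3) + (exp(h) + 1)*(exp(h) + 3))/(4*(exp(h) - 6)^2*(exp(h) + 3)^2*cosh(h/2)^2)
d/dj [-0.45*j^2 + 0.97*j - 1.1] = 0.97 - 0.9*j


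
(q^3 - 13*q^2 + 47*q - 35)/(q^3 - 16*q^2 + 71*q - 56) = (q - 5)/(q - 8)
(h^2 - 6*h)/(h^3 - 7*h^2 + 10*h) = (h - 6)/(h^2 - 7*h + 10)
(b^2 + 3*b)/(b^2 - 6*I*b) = (b + 3)/(b - 6*I)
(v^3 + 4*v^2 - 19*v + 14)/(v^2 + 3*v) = (v^3 + 4*v^2 - 19*v + 14)/(v*(v + 3))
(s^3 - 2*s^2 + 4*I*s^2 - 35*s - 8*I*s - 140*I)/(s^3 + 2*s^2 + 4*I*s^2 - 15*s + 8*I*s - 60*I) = (s - 7)/(s - 3)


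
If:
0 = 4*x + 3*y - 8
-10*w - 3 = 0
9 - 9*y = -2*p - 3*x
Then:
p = 45*y/8 - 15/2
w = -3/10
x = 2 - 3*y/4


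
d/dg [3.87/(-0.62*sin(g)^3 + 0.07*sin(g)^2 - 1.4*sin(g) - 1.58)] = (7.1982*sin(g)^2 - 0.5418*sin(g) + 5.418)*cos(g)/(0.62*sin(g)^3 - 0.07*sin(g)^2 + 1.4*sin(g) + 1.58)^2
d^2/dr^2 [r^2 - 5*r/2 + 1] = 2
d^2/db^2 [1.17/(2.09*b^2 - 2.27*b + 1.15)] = (-10.221354*b^2 + 11.101662*b + 1.17*(4.18*b - 2.27)*(8.36*b - 4.54) - 5.62419)/(2.09*b^2 - 2.27*b + 1.15)^3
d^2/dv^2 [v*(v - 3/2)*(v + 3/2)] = 6*v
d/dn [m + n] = 1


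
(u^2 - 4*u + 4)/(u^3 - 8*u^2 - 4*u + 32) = (u - 2)/(u^2 - 6*u - 16)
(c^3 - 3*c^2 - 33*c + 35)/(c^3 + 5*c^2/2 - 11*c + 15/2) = 2*(c - 7)/(2*c - 3)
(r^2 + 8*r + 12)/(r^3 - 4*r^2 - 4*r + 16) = (r + 6)/(r^2 - 6*r + 8)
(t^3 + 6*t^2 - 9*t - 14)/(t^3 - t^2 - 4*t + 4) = (t^2 + 8*t + 7)/(t^2 + t - 2)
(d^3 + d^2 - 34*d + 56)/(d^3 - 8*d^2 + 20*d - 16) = (d + 7)/(d - 2)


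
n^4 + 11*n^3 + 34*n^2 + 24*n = n*(n + 1)*(n + 4)*(n + 6)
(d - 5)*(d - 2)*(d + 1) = d^3 - 6*d^2 + 3*d + 10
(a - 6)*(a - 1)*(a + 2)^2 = a^4 - 3*a^3 - 18*a^2 - 4*a + 24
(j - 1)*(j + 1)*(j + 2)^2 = j^4 + 4*j^3 + 3*j^2 - 4*j - 4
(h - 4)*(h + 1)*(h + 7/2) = h^3 + h^2/2 - 29*h/2 - 14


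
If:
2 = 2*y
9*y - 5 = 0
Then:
No Solution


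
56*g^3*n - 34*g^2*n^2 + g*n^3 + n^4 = n*(-4*g + n)*(-2*g + n)*(7*g + n)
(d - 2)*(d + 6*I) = d^2 - 2*d + 6*I*d - 12*I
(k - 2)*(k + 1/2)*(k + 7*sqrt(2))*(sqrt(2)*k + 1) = sqrt(2)*k^4 - 3*sqrt(2)*k^3/2 + 15*k^3 - 45*k^2/2 + 6*sqrt(2)*k^2 - 15*k - 21*sqrt(2)*k/2 - 7*sqrt(2)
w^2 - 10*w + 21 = (w - 7)*(w - 3)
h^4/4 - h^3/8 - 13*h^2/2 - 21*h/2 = h*(h/4 + 1/2)*(h - 6)*(h + 7/2)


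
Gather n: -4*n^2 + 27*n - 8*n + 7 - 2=-4*n^2 + 19*n + 5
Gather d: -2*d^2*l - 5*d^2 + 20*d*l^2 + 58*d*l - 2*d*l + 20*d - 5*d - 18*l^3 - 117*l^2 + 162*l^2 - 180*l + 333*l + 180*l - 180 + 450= d^2*(-2*l - 5) + d*(20*l^2 + 56*l + 15) - 18*l^3 + 45*l^2 + 333*l + 270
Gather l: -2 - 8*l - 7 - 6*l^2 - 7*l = -6*l^2 - 15*l - 9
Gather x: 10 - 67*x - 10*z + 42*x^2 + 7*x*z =42*x^2 + x*(7*z - 67) - 10*z + 10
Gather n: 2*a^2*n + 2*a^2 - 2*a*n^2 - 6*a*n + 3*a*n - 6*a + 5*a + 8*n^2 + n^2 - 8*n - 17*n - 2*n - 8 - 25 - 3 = 2*a^2 - a + n^2*(9 - 2*a) + n*(2*a^2 - 3*a - 27) - 36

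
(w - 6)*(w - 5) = w^2 - 11*w + 30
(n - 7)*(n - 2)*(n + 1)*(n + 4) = n^4 - 4*n^3 - 27*n^2 + 34*n + 56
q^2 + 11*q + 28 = (q + 4)*(q + 7)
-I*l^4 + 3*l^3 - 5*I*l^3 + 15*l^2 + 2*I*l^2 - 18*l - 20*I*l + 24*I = (l + 6)*(l - I)*(l + 4*I)*(-I*l + I)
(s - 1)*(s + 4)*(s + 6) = s^3 + 9*s^2 + 14*s - 24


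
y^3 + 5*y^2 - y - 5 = (y - 1)*(y + 1)*(y + 5)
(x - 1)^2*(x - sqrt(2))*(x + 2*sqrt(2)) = x^4 - 2*x^3 + sqrt(2)*x^3 - 3*x^2 - 2*sqrt(2)*x^2 + sqrt(2)*x + 8*x - 4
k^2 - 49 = (k - 7)*(k + 7)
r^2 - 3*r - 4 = (r - 4)*(r + 1)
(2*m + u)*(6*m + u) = 12*m^2 + 8*m*u + u^2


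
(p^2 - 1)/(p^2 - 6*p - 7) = (p - 1)/(p - 7)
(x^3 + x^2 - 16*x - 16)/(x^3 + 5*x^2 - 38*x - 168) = (x^2 - 3*x - 4)/(x^2 + x - 42)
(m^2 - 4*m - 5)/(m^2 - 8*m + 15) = (m + 1)/(m - 3)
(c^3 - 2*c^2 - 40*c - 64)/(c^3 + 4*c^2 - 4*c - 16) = (c - 8)/(c - 2)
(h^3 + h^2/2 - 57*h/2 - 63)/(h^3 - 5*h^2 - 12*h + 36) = (h + 7/2)/(h - 2)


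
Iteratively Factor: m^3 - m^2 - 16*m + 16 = (m + 4)*(m^2 - 5*m + 4) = (m - 4)*(m + 4)*(m - 1)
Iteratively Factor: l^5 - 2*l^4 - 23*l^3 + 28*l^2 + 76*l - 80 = (l + 2)*(l^4 - 4*l^3 - 15*l^2 + 58*l - 40) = (l - 5)*(l + 2)*(l^3 + l^2 - 10*l + 8) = (l - 5)*(l + 2)*(l + 4)*(l^2 - 3*l + 2) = (l - 5)*(l - 1)*(l + 2)*(l + 4)*(l - 2)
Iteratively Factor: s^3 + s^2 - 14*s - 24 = (s + 2)*(s^2 - s - 12) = (s + 2)*(s + 3)*(s - 4)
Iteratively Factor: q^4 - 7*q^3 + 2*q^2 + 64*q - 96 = (q + 3)*(q^3 - 10*q^2 + 32*q - 32) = (q - 4)*(q + 3)*(q^2 - 6*q + 8) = (q - 4)*(q - 2)*(q + 3)*(q - 4)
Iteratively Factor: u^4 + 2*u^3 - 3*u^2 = (u - 1)*(u^3 + 3*u^2) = u*(u - 1)*(u^2 + 3*u) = u*(u - 1)*(u + 3)*(u)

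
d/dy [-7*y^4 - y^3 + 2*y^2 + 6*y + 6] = -28*y^3 - 3*y^2 + 4*y + 6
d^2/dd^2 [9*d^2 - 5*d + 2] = 18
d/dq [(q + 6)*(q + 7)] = 2*q + 13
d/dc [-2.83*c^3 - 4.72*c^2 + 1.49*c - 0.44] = -8.49*c^2 - 9.44*c + 1.49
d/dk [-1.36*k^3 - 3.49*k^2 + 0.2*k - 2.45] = -4.08*k^2 - 6.98*k + 0.2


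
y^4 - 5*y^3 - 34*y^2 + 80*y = y*(y - 8)*(y - 2)*(y + 5)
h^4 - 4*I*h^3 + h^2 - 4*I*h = h*(h - 4*I)*(h - I)*(h + I)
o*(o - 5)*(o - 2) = o^3 - 7*o^2 + 10*o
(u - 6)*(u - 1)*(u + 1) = u^3 - 6*u^2 - u + 6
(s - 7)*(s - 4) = s^2 - 11*s + 28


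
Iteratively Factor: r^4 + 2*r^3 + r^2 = (r)*(r^3 + 2*r^2 + r) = r^2*(r^2 + 2*r + 1) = r^2*(r + 1)*(r + 1)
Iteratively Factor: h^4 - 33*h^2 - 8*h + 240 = (h - 5)*(h^3 + 5*h^2 - 8*h - 48) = (h - 5)*(h + 4)*(h^2 + h - 12) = (h - 5)*(h - 3)*(h + 4)*(h + 4)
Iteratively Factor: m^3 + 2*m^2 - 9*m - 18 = (m + 2)*(m^2 - 9) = (m + 2)*(m + 3)*(m - 3)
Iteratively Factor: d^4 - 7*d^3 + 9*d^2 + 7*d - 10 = (d + 1)*(d^3 - 8*d^2 + 17*d - 10) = (d - 1)*(d + 1)*(d^2 - 7*d + 10) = (d - 2)*(d - 1)*(d + 1)*(d - 5)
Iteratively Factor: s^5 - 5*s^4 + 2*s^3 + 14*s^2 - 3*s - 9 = (s - 3)*(s^4 - 2*s^3 - 4*s^2 + 2*s + 3) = (s - 3)*(s + 1)*(s^3 - 3*s^2 - s + 3) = (s - 3)*(s + 1)^2*(s^2 - 4*s + 3) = (s - 3)^2*(s + 1)^2*(s - 1)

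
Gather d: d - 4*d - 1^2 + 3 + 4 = 6 - 3*d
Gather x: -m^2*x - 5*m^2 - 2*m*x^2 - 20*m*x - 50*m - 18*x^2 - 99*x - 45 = -5*m^2 - 50*m + x^2*(-2*m - 18) + x*(-m^2 - 20*m - 99) - 45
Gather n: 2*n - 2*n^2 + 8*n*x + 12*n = -2*n^2 + n*(8*x + 14)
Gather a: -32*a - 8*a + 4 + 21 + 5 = 30 - 40*a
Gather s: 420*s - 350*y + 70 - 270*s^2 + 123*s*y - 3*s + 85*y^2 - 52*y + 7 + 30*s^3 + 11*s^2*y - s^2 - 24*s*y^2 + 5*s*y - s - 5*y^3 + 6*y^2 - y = 30*s^3 + s^2*(11*y - 271) + s*(-24*y^2 + 128*y + 416) - 5*y^3 + 91*y^2 - 403*y + 77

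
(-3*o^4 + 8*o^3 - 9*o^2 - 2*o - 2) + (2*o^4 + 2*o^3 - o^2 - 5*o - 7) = -o^4 + 10*o^3 - 10*o^2 - 7*o - 9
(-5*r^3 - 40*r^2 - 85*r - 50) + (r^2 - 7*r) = -5*r^3 - 39*r^2 - 92*r - 50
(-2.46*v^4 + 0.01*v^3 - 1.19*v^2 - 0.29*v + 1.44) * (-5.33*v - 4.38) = 13.1118*v^5 + 10.7215*v^4 + 6.2989*v^3 + 6.7579*v^2 - 6.405*v - 6.3072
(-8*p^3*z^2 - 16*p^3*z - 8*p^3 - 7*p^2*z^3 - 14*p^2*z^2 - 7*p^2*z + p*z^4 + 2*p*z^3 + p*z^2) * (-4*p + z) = 32*p^4*z^2 + 64*p^4*z + 32*p^4 + 20*p^3*z^3 + 40*p^3*z^2 + 20*p^3*z - 11*p^2*z^4 - 22*p^2*z^3 - 11*p^2*z^2 + p*z^5 + 2*p*z^4 + p*z^3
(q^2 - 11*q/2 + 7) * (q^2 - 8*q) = q^4 - 27*q^3/2 + 51*q^2 - 56*q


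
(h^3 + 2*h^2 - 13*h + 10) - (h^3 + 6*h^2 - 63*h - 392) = -4*h^2 + 50*h + 402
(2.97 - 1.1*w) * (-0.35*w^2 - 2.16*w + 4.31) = 0.385*w^3 + 1.3365*w^2 - 11.1562*w + 12.8007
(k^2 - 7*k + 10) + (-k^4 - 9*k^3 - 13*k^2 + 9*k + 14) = -k^4 - 9*k^3 - 12*k^2 + 2*k + 24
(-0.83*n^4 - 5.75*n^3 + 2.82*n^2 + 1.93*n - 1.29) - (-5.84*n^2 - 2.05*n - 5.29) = -0.83*n^4 - 5.75*n^3 + 8.66*n^2 + 3.98*n + 4.0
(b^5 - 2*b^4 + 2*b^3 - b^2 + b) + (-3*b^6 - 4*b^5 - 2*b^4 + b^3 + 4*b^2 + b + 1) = -3*b^6 - 3*b^5 - 4*b^4 + 3*b^3 + 3*b^2 + 2*b + 1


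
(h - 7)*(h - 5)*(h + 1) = h^3 - 11*h^2 + 23*h + 35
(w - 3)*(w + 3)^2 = w^3 + 3*w^2 - 9*w - 27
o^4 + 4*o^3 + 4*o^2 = o^2*(o + 2)^2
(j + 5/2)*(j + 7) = j^2 + 19*j/2 + 35/2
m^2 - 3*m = m*(m - 3)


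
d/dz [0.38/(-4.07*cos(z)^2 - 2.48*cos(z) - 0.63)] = -(3.0932*cos(z) + 0.9424)*sin(z)/(4.07*cos(z)^2 + 2.48*cos(z) + 0.63)^2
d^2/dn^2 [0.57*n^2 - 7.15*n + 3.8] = 1.14000000000000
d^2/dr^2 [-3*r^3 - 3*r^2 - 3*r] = -18*r - 6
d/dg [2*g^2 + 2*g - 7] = 4*g + 2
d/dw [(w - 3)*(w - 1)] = 2*w - 4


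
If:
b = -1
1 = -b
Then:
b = -1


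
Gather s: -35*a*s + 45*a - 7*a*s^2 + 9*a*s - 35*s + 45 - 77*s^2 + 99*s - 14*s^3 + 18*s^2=45*a - 14*s^3 + s^2*(-7*a - 59) + s*(64 - 26*a) + 45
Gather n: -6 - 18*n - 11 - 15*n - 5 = -33*n - 22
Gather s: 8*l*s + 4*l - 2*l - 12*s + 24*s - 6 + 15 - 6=2*l + s*(8*l + 12) + 3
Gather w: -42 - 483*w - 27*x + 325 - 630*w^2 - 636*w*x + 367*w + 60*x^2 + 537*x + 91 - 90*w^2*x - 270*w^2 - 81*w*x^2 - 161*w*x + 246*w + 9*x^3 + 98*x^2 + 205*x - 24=w^2*(-90*x - 900) + w*(-81*x^2 - 797*x + 130) + 9*x^3 + 158*x^2 + 715*x + 350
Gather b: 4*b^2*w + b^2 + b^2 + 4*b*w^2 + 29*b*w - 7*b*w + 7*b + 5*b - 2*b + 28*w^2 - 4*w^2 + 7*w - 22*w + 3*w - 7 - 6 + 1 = b^2*(4*w + 2) + b*(4*w^2 + 22*w + 10) + 24*w^2 - 12*w - 12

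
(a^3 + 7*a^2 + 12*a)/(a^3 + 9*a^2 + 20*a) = (a + 3)/(a + 5)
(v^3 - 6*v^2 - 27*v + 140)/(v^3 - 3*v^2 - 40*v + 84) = (v^2 + v - 20)/(v^2 + 4*v - 12)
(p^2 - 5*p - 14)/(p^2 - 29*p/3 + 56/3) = 3*(p + 2)/(3*p - 8)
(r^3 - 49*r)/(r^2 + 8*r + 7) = r*(r - 7)/(r + 1)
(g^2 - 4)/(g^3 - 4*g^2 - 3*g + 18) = (g - 2)/(g^2 - 6*g + 9)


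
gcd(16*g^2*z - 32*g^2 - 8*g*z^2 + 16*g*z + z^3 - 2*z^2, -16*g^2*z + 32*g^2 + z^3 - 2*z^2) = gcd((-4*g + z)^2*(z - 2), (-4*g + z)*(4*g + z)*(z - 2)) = -4*g*z + 8*g + z^2 - 2*z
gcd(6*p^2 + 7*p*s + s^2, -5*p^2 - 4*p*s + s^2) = p + s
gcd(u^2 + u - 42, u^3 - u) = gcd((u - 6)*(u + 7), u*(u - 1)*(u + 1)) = 1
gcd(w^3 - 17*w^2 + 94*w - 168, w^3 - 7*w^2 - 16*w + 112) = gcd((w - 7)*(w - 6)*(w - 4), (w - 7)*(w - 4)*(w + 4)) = w^2 - 11*w + 28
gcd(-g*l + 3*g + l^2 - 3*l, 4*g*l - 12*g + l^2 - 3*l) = l - 3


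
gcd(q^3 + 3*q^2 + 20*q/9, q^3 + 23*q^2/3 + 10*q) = q^2 + 5*q/3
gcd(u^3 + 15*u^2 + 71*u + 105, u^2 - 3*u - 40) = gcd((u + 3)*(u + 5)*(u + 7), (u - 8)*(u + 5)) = u + 5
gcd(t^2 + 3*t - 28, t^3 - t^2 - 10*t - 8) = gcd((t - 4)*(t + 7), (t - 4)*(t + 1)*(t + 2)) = t - 4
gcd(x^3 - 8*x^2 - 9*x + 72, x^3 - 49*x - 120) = x^2 - 5*x - 24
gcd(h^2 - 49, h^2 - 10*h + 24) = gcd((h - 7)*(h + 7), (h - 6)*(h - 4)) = 1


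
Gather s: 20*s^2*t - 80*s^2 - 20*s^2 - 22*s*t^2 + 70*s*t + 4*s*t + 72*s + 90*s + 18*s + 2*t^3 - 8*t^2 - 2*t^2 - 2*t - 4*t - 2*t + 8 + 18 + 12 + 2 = s^2*(20*t - 100) + s*(-22*t^2 + 74*t + 180) + 2*t^3 - 10*t^2 - 8*t + 40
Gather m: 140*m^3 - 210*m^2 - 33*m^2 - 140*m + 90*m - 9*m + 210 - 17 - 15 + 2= 140*m^3 - 243*m^2 - 59*m + 180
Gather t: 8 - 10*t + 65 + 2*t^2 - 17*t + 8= 2*t^2 - 27*t + 81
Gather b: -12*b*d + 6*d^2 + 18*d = -12*b*d + 6*d^2 + 18*d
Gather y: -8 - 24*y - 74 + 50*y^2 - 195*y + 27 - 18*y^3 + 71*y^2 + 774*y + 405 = -18*y^3 + 121*y^2 + 555*y + 350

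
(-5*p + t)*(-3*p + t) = 15*p^2 - 8*p*t + t^2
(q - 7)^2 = q^2 - 14*q + 49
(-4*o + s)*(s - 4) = -4*o*s + 16*o + s^2 - 4*s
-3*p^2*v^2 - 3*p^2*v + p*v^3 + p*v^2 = v*(-3*p + v)*(p*v + p)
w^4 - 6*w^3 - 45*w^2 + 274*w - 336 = (w - 8)*(w - 3)*(w - 2)*(w + 7)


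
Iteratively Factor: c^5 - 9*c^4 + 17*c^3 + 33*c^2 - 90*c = (c)*(c^4 - 9*c^3 + 17*c^2 + 33*c - 90) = c*(c - 5)*(c^3 - 4*c^2 - 3*c + 18) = c*(c - 5)*(c - 3)*(c^2 - c - 6) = c*(c - 5)*(c - 3)*(c + 2)*(c - 3)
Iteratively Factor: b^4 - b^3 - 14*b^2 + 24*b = (b + 4)*(b^3 - 5*b^2 + 6*b) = b*(b + 4)*(b^2 - 5*b + 6) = b*(b - 3)*(b + 4)*(b - 2)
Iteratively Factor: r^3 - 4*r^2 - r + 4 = (r + 1)*(r^2 - 5*r + 4) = (r - 1)*(r + 1)*(r - 4)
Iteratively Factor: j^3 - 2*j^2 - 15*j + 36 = (j - 3)*(j^2 + j - 12) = (j - 3)^2*(j + 4)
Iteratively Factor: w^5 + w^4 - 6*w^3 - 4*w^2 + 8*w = (w + 2)*(w^4 - w^3 - 4*w^2 + 4*w) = (w - 1)*(w + 2)*(w^3 - 4*w) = w*(w - 1)*(w + 2)*(w^2 - 4) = w*(w - 1)*(w + 2)^2*(w - 2)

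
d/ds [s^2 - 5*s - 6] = 2*s - 5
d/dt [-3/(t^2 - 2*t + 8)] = 6*(t - 1)/(t^2 - 2*t + 8)^2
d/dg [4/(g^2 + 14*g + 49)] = 8*(-g - 7)/(g^2 + 14*g + 49)^2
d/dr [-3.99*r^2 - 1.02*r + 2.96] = -7.98*r - 1.02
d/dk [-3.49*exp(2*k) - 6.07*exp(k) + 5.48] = (-6.98*exp(k) - 6.07)*exp(k)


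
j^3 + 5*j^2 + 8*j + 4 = (j + 1)*(j + 2)^2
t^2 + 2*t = t*(t + 2)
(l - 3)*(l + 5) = l^2 + 2*l - 15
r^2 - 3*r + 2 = (r - 2)*(r - 1)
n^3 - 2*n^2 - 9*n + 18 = (n - 3)*(n - 2)*(n + 3)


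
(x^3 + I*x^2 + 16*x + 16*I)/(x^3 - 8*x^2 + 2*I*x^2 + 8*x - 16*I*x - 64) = (x^2 - 3*I*x + 4)/(x^2 - 2*x*(4 + I) + 16*I)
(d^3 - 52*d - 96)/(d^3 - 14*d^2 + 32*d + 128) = (d + 6)/(d - 8)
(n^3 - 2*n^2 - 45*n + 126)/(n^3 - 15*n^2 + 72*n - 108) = (n + 7)/(n - 6)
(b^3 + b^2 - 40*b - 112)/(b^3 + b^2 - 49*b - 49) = (b^2 + 8*b + 16)/(b^2 + 8*b + 7)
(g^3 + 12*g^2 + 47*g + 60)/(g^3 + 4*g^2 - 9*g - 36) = (g + 5)/(g - 3)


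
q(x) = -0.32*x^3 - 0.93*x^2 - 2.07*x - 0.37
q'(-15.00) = -190.17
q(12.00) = -712.09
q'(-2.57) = -3.63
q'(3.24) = -18.17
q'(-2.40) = -3.14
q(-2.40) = 3.66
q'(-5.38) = -19.85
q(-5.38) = 33.68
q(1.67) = -7.91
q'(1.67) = -7.85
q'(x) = -0.96*x^2 - 1.86*x - 2.07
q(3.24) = -27.72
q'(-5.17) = -18.11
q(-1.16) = 1.28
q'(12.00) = -162.63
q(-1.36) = 1.53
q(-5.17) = 29.69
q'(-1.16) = -1.20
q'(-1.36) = -1.32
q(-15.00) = 901.43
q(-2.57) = 4.24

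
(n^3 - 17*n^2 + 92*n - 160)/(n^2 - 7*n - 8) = (n^2 - 9*n + 20)/(n + 1)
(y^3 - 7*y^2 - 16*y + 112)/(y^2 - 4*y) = y - 3 - 28/y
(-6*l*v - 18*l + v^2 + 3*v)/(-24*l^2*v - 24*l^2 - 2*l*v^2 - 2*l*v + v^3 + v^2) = (v + 3)/(4*l*v + 4*l + v^2 + v)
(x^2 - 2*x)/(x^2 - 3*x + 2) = x/(x - 1)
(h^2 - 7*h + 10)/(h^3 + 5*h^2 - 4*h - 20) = (h - 5)/(h^2 + 7*h + 10)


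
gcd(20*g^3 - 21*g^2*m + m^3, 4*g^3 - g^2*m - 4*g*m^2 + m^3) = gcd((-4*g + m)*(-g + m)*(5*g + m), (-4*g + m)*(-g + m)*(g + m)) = 4*g^2 - 5*g*m + m^2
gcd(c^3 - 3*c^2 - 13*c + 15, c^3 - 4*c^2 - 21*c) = c + 3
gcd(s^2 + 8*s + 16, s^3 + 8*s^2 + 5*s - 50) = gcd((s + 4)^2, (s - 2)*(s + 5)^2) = 1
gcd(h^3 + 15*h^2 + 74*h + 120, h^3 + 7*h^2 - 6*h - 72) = h^2 + 10*h + 24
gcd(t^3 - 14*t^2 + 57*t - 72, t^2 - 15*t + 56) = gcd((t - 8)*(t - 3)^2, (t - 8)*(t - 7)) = t - 8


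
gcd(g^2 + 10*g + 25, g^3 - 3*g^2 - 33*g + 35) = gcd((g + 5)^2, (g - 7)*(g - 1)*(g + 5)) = g + 5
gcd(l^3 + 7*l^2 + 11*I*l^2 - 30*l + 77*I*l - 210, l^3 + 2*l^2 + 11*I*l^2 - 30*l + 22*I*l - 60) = l^2 + 11*I*l - 30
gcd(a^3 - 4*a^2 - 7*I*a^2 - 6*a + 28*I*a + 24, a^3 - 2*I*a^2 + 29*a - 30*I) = a^2 - 7*I*a - 6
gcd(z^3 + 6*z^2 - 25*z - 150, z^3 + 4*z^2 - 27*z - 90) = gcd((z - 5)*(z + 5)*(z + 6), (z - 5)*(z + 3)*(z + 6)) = z^2 + z - 30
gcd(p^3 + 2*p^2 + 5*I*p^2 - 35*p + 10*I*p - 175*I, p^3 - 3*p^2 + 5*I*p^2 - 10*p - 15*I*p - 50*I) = p^2 + p*(-5 + 5*I) - 25*I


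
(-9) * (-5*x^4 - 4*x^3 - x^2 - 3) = 45*x^4 + 36*x^3 + 9*x^2 + 27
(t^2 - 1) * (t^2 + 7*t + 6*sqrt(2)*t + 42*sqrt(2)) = t^4 + 7*t^3 + 6*sqrt(2)*t^3 - t^2 + 42*sqrt(2)*t^2 - 6*sqrt(2)*t - 7*t - 42*sqrt(2)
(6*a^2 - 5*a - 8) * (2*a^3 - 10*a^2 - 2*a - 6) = 12*a^5 - 70*a^4 + 22*a^3 + 54*a^2 + 46*a + 48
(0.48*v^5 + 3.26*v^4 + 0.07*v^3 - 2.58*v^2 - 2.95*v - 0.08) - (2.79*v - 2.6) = 0.48*v^5 + 3.26*v^4 + 0.07*v^3 - 2.58*v^2 - 5.74*v + 2.52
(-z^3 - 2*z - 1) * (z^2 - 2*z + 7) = -z^5 + 2*z^4 - 9*z^3 + 3*z^2 - 12*z - 7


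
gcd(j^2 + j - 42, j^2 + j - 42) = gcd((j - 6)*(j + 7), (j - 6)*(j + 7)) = j^2 + j - 42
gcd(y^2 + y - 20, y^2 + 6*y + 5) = y + 5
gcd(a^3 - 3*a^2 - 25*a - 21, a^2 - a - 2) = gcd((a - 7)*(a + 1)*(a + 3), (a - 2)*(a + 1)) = a + 1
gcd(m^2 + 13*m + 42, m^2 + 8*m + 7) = m + 7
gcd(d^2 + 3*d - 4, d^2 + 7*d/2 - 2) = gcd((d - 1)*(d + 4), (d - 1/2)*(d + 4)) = d + 4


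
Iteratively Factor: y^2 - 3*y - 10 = (y + 2)*(y - 5)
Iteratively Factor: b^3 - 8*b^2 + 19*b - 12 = (b - 4)*(b^2 - 4*b + 3) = (b - 4)*(b - 1)*(b - 3)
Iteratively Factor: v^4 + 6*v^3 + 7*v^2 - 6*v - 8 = (v + 4)*(v^3 + 2*v^2 - v - 2) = (v - 1)*(v + 4)*(v^2 + 3*v + 2) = (v - 1)*(v + 2)*(v + 4)*(v + 1)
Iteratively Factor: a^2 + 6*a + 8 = (a + 2)*(a + 4)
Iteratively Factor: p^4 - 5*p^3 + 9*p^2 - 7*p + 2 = (p - 2)*(p^3 - 3*p^2 + 3*p - 1) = (p - 2)*(p - 1)*(p^2 - 2*p + 1) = (p - 2)*(p - 1)^2*(p - 1)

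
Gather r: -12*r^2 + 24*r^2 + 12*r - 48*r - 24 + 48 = 12*r^2 - 36*r + 24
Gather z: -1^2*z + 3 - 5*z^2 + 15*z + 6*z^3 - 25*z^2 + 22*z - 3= 6*z^3 - 30*z^2 + 36*z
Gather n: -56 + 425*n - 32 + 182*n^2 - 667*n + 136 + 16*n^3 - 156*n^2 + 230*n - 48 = 16*n^3 + 26*n^2 - 12*n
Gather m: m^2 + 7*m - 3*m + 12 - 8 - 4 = m^2 + 4*m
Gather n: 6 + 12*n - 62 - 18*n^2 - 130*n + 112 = -18*n^2 - 118*n + 56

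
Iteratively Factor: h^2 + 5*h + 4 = (h + 4)*(h + 1)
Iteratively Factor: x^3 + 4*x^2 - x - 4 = (x + 1)*(x^2 + 3*x - 4) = (x + 1)*(x + 4)*(x - 1)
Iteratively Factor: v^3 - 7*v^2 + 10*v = (v)*(v^2 - 7*v + 10) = v*(v - 2)*(v - 5)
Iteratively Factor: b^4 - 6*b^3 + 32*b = (b + 2)*(b^3 - 8*b^2 + 16*b) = (b - 4)*(b + 2)*(b^2 - 4*b) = b*(b - 4)*(b + 2)*(b - 4)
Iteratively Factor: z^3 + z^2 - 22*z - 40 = (z + 2)*(z^2 - z - 20) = (z - 5)*(z + 2)*(z + 4)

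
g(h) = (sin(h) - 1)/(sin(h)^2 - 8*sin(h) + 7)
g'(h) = (-2*sin(h)*cos(h) + 8*cos(h))*(sin(h) - 1)/(sin(h)^2 - 8*sin(h) + 7)^2 + cos(h)/(sin(h)^2 - 8*sin(h) + 7)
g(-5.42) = -0.16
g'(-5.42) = -0.02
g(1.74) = -0.17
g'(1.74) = 0.00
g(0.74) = -0.16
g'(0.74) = -0.02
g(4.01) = -0.13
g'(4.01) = 0.01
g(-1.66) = -0.13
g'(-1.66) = 0.00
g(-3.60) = -0.15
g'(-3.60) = 0.02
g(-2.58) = -0.13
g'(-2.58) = 0.01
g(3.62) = -0.13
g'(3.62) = 0.02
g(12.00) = -0.13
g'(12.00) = -0.01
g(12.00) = -0.13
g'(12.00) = -0.01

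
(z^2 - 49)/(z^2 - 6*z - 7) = (z + 7)/(z + 1)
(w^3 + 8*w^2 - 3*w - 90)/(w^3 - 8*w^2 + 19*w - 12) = (w^2 + 11*w + 30)/(w^2 - 5*w + 4)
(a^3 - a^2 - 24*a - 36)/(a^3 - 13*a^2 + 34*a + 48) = (a^2 + 5*a + 6)/(a^2 - 7*a - 8)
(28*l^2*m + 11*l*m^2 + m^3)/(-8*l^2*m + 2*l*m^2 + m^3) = (-7*l - m)/(2*l - m)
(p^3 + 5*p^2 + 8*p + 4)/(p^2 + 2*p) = p + 3 + 2/p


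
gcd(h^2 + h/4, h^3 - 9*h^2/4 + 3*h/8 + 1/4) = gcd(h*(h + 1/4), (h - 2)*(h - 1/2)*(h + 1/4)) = h + 1/4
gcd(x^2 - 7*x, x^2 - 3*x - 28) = x - 7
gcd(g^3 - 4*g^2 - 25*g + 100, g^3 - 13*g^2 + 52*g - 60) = g - 5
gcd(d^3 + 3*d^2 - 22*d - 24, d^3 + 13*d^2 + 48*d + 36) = d^2 + 7*d + 6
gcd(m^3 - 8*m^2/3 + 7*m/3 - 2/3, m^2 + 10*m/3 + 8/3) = 1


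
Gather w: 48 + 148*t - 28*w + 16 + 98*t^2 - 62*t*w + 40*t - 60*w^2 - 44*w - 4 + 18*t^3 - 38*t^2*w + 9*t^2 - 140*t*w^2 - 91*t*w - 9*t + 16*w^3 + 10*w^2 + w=18*t^3 + 107*t^2 + 179*t + 16*w^3 + w^2*(-140*t - 50) + w*(-38*t^2 - 153*t - 71) + 60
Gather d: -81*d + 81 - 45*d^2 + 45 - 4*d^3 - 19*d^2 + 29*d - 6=-4*d^3 - 64*d^2 - 52*d + 120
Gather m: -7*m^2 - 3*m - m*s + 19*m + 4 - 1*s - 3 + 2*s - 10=-7*m^2 + m*(16 - s) + s - 9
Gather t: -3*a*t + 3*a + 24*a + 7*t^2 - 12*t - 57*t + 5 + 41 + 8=27*a + 7*t^2 + t*(-3*a - 69) + 54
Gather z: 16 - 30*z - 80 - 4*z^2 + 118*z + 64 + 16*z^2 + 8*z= 12*z^2 + 96*z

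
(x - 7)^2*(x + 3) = x^3 - 11*x^2 + 7*x + 147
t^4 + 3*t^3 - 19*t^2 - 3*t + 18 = (t - 3)*(t - 1)*(t + 1)*(t + 6)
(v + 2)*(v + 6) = v^2 + 8*v + 12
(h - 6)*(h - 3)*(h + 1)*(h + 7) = h^4 - h^3 - 47*h^2 + 81*h + 126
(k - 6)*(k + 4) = k^2 - 2*k - 24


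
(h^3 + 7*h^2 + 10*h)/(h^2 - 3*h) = (h^2 + 7*h + 10)/(h - 3)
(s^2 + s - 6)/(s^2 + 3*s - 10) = (s + 3)/(s + 5)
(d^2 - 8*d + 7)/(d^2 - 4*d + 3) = (d - 7)/(d - 3)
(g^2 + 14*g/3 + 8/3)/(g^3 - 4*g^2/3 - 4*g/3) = (g + 4)/(g*(g - 2))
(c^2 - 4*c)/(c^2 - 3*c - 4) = c/(c + 1)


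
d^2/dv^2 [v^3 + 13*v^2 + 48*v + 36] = 6*v + 26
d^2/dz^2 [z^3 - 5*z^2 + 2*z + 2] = 6*z - 10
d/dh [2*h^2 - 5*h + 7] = 4*h - 5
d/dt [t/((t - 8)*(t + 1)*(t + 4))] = (-2*t^3 + 3*t^2 - 32)/(t^6 - 6*t^5 - 63*t^4 + 152*t^3 + 1488*t^2 + 2304*t + 1024)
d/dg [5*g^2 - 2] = 10*g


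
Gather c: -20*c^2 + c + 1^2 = -20*c^2 + c + 1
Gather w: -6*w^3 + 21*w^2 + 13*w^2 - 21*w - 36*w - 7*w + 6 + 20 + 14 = -6*w^3 + 34*w^2 - 64*w + 40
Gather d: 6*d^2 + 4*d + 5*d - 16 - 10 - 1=6*d^2 + 9*d - 27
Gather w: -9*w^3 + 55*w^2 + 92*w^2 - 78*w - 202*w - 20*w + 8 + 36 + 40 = -9*w^3 + 147*w^2 - 300*w + 84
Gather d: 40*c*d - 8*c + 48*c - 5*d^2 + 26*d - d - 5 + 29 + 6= 40*c - 5*d^2 + d*(40*c + 25) + 30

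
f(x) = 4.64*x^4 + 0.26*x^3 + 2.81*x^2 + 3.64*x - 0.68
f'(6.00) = 4074.40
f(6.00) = 6191.92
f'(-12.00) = -32023.16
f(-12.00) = 96126.04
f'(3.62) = 914.65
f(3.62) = 858.46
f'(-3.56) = -843.87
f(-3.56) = 755.52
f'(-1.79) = -110.37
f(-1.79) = 47.95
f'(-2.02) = -157.51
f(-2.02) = 78.54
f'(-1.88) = -127.49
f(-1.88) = 58.64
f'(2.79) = 428.47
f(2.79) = 318.14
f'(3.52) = 842.57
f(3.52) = 770.63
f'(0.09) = 4.17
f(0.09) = -0.33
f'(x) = 18.56*x^3 + 0.78*x^2 + 5.62*x + 3.64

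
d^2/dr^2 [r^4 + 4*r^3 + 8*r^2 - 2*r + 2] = 12*r^2 + 24*r + 16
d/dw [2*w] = 2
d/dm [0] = 0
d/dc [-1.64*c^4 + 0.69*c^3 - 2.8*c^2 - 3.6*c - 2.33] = -6.56*c^3 + 2.07*c^2 - 5.6*c - 3.6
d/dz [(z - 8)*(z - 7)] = 2*z - 15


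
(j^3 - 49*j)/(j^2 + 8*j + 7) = j*(j - 7)/(j + 1)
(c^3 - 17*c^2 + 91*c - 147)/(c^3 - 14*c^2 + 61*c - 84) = (c - 7)/(c - 4)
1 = 1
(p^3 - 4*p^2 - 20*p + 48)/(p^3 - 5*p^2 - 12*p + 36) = (p + 4)/(p + 3)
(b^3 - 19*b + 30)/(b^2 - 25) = (b^2 - 5*b + 6)/(b - 5)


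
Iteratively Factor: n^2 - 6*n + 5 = (n - 5)*(n - 1)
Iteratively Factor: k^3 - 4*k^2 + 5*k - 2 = (k - 2)*(k^2 - 2*k + 1) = (k - 2)*(k - 1)*(k - 1)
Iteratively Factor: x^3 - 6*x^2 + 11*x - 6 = (x - 3)*(x^2 - 3*x + 2) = (x - 3)*(x - 1)*(x - 2)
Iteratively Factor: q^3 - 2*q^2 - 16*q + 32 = (q - 2)*(q^2 - 16) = (q - 2)*(q + 4)*(q - 4)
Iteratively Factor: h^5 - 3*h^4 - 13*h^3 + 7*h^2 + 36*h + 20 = (h - 2)*(h^4 - h^3 - 15*h^2 - 23*h - 10) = (h - 2)*(h + 1)*(h^3 - 2*h^2 - 13*h - 10) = (h - 2)*(h + 1)^2*(h^2 - 3*h - 10) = (h - 2)*(h + 1)^2*(h + 2)*(h - 5)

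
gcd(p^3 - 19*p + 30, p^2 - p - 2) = p - 2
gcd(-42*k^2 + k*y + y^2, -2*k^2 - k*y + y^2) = 1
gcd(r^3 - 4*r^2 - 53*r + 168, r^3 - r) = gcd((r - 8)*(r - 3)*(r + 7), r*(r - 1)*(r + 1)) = 1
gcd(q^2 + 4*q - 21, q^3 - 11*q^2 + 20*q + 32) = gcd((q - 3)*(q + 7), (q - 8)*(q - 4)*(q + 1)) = 1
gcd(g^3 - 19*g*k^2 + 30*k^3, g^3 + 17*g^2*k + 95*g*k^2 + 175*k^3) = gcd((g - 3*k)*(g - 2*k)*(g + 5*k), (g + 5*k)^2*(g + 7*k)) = g + 5*k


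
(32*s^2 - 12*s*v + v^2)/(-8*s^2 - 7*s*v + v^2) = (-4*s + v)/(s + v)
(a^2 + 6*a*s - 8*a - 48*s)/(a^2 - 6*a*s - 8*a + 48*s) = (-a - 6*s)/(-a + 6*s)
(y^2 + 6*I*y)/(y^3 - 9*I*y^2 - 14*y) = (y + 6*I)/(y^2 - 9*I*y - 14)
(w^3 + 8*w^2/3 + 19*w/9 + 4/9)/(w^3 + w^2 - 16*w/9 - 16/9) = (3*w + 1)/(3*w - 4)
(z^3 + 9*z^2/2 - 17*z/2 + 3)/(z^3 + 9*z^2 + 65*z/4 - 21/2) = 2*(z - 1)/(2*z + 7)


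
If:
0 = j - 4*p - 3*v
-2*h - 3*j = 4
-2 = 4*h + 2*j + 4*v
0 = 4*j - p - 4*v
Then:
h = -133/8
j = 39/4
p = -6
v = 45/4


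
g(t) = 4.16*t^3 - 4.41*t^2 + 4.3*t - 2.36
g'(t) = 12.48*t^2 - 8.82*t + 4.3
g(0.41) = -1.05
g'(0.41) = 2.78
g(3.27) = 110.00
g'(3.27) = 108.91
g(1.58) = 9.83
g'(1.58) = 21.52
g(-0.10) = -2.84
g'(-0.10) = 5.31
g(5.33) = 525.18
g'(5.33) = 311.83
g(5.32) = 522.07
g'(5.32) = 310.59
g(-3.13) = -186.59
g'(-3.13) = 154.17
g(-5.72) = -949.79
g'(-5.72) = 463.08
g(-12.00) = -7877.48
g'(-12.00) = 1907.26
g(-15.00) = -15099.11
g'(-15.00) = 2944.60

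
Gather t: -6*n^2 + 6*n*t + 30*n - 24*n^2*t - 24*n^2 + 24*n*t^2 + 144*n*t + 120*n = -30*n^2 + 24*n*t^2 + 150*n + t*(-24*n^2 + 150*n)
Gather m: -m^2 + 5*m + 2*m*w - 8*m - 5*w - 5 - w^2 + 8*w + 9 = -m^2 + m*(2*w - 3) - w^2 + 3*w + 4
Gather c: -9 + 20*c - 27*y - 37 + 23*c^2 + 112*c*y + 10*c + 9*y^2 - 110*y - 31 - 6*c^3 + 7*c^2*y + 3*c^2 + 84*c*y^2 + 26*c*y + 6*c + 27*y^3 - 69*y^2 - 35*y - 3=-6*c^3 + c^2*(7*y + 26) + c*(84*y^2 + 138*y + 36) + 27*y^3 - 60*y^2 - 172*y - 80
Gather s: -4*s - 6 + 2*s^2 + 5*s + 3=2*s^2 + s - 3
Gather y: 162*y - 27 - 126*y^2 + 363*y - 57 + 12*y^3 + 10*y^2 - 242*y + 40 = 12*y^3 - 116*y^2 + 283*y - 44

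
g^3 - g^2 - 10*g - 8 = (g - 4)*(g + 1)*(g + 2)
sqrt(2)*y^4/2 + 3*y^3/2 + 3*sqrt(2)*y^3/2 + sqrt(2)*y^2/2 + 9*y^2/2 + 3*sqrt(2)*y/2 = y*(y + 3)*(y + sqrt(2)/2)*(sqrt(2)*y/2 + 1)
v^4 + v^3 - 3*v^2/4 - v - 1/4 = (v - 1)*(v + 1/2)^2*(v + 1)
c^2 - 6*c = c*(c - 6)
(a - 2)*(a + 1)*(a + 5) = a^3 + 4*a^2 - 7*a - 10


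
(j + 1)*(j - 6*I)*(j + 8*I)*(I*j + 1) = I*j^4 - j^3 + I*j^3 - j^2 + 50*I*j^2 + 48*j + 50*I*j + 48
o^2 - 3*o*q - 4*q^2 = (o - 4*q)*(o + q)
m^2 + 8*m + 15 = (m + 3)*(m + 5)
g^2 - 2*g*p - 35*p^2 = (g - 7*p)*(g + 5*p)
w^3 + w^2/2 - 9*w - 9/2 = (w - 3)*(w + 1/2)*(w + 3)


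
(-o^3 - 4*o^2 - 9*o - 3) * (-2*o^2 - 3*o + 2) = 2*o^5 + 11*o^4 + 28*o^3 + 25*o^2 - 9*o - 6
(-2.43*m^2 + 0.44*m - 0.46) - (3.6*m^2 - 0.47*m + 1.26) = -6.03*m^2 + 0.91*m - 1.72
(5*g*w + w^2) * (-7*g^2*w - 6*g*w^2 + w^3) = -35*g^3*w^2 - 37*g^2*w^3 - g*w^4 + w^5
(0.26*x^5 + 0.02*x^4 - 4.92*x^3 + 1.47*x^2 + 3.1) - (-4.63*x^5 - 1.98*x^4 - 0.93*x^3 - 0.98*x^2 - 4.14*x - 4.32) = 4.89*x^5 + 2.0*x^4 - 3.99*x^3 + 2.45*x^2 + 4.14*x + 7.42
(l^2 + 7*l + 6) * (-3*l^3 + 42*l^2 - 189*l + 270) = -3*l^5 + 21*l^4 + 87*l^3 - 801*l^2 + 756*l + 1620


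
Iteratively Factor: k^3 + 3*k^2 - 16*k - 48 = (k + 4)*(k^2 - k - 12) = (k - 4)*(k + 4)*(k + 3)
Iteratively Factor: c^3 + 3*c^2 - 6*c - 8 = (c + 4)*(c^2 - c - 2) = (c + 1)*(c + 4)*(c - 2)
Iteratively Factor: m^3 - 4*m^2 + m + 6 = (m + 1)*(m^2 - 5*m + 6) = (m - 3)*(m + 1)*(m - 2)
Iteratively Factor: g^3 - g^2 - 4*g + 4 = (g - 1)*(g^2 - 4) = (g - 1)*(g + 2)*(g - 2)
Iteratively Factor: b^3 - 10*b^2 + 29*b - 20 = (b - 1)*(b^2 - 9*b + 20) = (b - 5)*(b - 1)*(b - 4)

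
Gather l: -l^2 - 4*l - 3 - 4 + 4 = -l^2 - 4*l - 3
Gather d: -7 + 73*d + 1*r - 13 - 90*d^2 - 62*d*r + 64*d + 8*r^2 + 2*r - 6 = -90*d^2 + d*(137 - 62*r) + 8*r^2 + 3*r - 26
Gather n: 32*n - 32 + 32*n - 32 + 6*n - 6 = 70*n - 70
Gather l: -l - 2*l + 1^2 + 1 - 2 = -3*l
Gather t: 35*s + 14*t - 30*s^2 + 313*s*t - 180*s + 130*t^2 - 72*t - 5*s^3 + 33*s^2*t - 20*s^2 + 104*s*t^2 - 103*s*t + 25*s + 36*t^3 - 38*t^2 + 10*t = -5*s^3 - 50*s^2 - 120*s + 36*t^3 + t^2*(104*s + 92) + t*(33*s^2 + 210*s - 48)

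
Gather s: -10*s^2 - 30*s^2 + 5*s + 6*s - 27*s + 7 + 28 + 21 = -40*s^2 - 16*s + 56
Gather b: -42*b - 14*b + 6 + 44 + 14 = 64 - 56*b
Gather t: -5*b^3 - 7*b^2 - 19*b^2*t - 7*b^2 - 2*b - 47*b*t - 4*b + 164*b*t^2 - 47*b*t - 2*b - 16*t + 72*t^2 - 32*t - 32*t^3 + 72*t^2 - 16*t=-5*b^3 - 14*b^2 - 8*b - 32*t^3 + t^2*(164*b + 144) + t*(-19*b^2 - 94*b - 64)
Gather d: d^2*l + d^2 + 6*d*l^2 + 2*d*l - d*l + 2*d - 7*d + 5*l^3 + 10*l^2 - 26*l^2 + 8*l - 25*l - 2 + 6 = d^2*(l + 1) + d*(6*l^2 + l - 5) + 5*l^3 - 16*l^2 - 17*l + 4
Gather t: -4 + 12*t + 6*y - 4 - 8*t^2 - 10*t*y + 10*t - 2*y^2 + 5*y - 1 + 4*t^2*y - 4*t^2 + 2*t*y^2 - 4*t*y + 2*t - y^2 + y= t^2*(4*y - 12) + t*(2*y^2 - 14*y + 24) - 3*y^2 + 12*y - 9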